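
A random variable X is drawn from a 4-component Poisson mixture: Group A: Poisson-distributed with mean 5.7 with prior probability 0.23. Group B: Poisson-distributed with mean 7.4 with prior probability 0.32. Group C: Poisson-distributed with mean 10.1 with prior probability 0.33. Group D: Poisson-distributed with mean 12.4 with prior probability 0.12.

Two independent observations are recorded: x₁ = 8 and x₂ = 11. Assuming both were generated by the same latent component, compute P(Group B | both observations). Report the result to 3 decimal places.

0.315

P(component k | x) = π_k·f_k(x) / marginal(x), where marginal(x) = Σ_j π_j·f_j(x).
Since both observations come from the same component, the likelihood for component k is f_k(x₁)·f_k(x₂).
  p_A = [0.0924698] × [0.0172977] = 0.00159952
  p_B = [0.136318] × [0.0557974] = 0.00760621
  p_C = [0.110326] × [0.114817] = 0.0126672
  p_D = [0.0570954] × [0.109959] = 0.00627816
Unnormalised posteriors:
  π_A·p_A = 0.23 × 0.00159952 = 0.000367889
  π_B·p_B = 0.32 × 0.00760621 = 0.00243399
  π_C·p_C = 0.33 × 0.0126672 = 0.00418018
  π_D·p_D = 0.12 × 0.00627816 = 0.00075338
Normaliser: 0.000367889 + 0.00243399 + 0.00418018 + 0.00075338 = 0.00773544
So the posterior for Group B is 0.00243399 / 0.00773544 ≈ 0.315.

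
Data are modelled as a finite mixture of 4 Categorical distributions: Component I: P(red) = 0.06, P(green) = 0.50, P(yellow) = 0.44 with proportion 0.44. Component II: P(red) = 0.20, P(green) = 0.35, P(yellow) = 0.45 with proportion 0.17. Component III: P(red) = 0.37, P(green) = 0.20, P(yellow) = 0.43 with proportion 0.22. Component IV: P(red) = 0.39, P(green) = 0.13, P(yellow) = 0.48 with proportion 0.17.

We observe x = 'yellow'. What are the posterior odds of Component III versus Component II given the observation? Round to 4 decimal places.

Only the two components matter; the odds are (w_i f_i(x)) / (w_j f_j(x)).
Categorical probabilities:
  f_I = P(yellow | comp) = 0.44
  f_II = P(yellow | comp) = 0.45
  f_III = P(yellow | comp) = 0.43
  f_IV = P(yellow | comp) = 0.48
0.0946 / 0.0765 ≈ 1.2366

1.2366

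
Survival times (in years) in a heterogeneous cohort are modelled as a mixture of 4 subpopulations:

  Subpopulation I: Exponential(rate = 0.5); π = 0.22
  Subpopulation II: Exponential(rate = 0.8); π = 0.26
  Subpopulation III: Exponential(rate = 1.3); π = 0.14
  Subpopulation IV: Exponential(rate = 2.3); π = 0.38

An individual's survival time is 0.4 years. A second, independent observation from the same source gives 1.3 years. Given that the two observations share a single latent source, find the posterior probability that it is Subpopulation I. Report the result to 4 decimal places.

0.1775

P(component k | x) = P(Z=k)·f_k(x) / marginal(x), where marginal(x) = Σ_j P(Z=j)·f_j(x).
Since both observations come from the same component, the likelihood for component k is f_k(x₁)·f_k(x₂).
  L_I = [0.5·e^(−0.5·0.4) = 0.5·e^(−0.2000) = 0.409365] × [0.261023] = 0.106854
  L_II = [0.8·e^(−0.8·0.4) = 0.8·e^(−0.3200) = 0.580919] × [0.282764] = 0.164263
  L_III = [1.3·e^(−1.3·0.4) = 1.3·e^(−0.5200) = 0.772877] × [0.239875] = 0.185394
  L_IV = [2.3·e^(−2.3·0.4) = 2.3·e^(−0.9200) = 0.916594] × [0.115661] = 0.106014
Prior × likelihood for each component:
  P(Z=I)·L_I = 0.22 × 0.106854 = 0.0235078
  P(Z=II)·L_II = 0.26 × 0.164263 = 0.0427084
  P(Z=III)·L_III = 0.14 × 0.185394 = 0.0259552
  P(Z=IV)·L_IV = 0.38 × 0.106014 = 0.0402854
Evidence: 0.0235078 + 0.0427084 + 0.0259552 + 0.0402854 = 0.132457
P(Subpopulation I | data) = 0.0235078 / 0.132457 ≈ 0.1775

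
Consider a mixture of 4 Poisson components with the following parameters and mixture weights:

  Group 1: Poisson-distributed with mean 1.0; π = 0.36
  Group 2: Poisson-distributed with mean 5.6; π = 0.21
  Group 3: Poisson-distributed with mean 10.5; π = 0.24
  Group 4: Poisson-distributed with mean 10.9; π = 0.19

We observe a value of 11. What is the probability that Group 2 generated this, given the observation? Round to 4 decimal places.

The responsibility of component k is w_k f_k(x) divided by Σ_j w_j f_j(x).
Evaluate each component's likelihood at the observed value:
  f_1 = e^(−1.0)·1.0^11/11! = 9.21616e-09
  f_2 = e^(−5.6)·5.6^11/11! = 0.0157349
  f_3 = e^(−10.5)·10.5^11/11! = 0.117987
  f_4 = e^(−10.9)·10.9^11/11! = 0.119323
Multiply by the mixture weights:
  w_1·f_1 = 0.36 × 9.21616e-09 = 3.31782e-09
  w_2·f_2 = 0.21 × 0.0157349 = 0.00330433
  w_3·f_3 = 0.24 × 0.117987 = 0.0283169
  w_4·f_4 = 0.19 × 0.119323 = 0.0226715
Evidence: 3.31782e-09 + 0.00330433 + 0.0283169 + 0.0226715 = 0.0542927
Responsibility of Group 2: 0.00330433 / 0.0542927 ≈ 0.0609

0.0609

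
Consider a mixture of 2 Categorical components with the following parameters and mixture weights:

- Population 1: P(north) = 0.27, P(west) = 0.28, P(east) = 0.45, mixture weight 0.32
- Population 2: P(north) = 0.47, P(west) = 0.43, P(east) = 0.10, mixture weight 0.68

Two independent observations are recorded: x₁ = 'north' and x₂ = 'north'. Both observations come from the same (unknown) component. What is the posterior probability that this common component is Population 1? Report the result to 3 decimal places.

By Bayes' theorem, P(k | x) = π_k f_k(x) / Σ_j π_j f_j(x).
Since both observations come from the same component, the likelihood for component k is f_k(x₁)·f_k(x₂).
  L_1 = [P(north | comp) = 0.27] × [0.27] = 0.0729
  L_2 = [P(north | comp) = 0.47] × [0.47] = 0.2209
Unnormalised posteriors:
  π_1·L_1 = 0.32 × 0.0729 = 0.023328
  π_2·L_2 = 0.68 × 0.2209 = 0.150212
Sum: 0.023328 + 0.150212 = 0.17354
P(Population 1 | x₁, x₂) = 0.023328 / 0.17354 ≈ 0.134

0.134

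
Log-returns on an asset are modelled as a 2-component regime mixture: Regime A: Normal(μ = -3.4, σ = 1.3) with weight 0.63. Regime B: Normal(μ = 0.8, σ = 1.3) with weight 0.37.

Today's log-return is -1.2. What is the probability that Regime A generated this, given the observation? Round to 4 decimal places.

0.5705

Posterior ∝ prior × likelihood, so P(k | x) ∝ π_k f_k(x); normalise over all components.
Normal densities:
  p_A = 0.0732955
  p_B = 0.0939742
Prior × likelihood for each component:
  π_A·p_A = 0.63 × 0.0732955 = 0.0461762
  π_B·p_B = 0.37 × 0.0939742 = 0.0347705
Normaliser: 0.0461762 + 0.0347705 = 0.0809467
Responsibility of Regime A: 0.0461762 / 0.0809467 ≈ 0.5705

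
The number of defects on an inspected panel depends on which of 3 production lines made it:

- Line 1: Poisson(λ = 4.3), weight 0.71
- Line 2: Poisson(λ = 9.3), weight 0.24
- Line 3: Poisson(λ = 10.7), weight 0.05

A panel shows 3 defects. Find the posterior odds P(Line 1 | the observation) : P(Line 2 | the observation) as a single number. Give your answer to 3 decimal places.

The posterior odds equal the prior odds times the likelihood ratio: (π_i/π_j)·(f_i(x)/f_j(x)).
Component likelihoods at x = 3 defects:
  L_1 = 0.179799
  L_2 = 0.0122563
  L_3 = 0.00460309
Posterior odds = (π_1·L_1) / (π_2·L_2) = (0.71·0.179799) / (0.24·0.0122563) = 0.127657 / 0.00294151 ≈ 43.399

43.399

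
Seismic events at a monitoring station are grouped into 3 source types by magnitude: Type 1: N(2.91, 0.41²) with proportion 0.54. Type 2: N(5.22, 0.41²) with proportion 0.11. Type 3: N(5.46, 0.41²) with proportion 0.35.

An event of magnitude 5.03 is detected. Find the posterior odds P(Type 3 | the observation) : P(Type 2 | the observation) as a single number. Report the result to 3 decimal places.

2.044

The posterior odds equal the prior odds times the likelihood ratio: (π_i/π_j)·(f_i(x)/f_j(x)).
Evaluate each component's likelihood at the observed value:
  L_1 = (1/(0.41·√(2π)))·exp(−(5.03−2.91)²/(2·0.41²)) = 0.973030·exp(-13.36823) = 1.52187e-06
  L_2 = (1/(0.41·√(2π)))·exp(−(5.03−5.22)²/(2·0.41²)) = 0.973030·exp(-0.10738) = 0.873963
  L_3 = (1/(0.41·√(2π)))·exp(−(5.03−5.46)²/(2·0.41²)) = 0.973030·exp(-0.54997) = 0.561406
Posterior odds = (π_3·L_3) / (π_2·L_2) = (0.35·0.561406) / (0.11·0.873963) = 0.196492 / 0.096136 ≈ 2.044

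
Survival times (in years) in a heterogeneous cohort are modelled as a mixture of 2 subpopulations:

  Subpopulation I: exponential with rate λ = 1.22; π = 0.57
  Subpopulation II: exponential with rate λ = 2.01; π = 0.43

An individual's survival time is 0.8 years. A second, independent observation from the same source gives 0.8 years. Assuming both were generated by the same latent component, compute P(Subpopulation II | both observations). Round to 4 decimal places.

0.3665

The responsibility of component k is w_k f_k(x) divided by Σ_j w_j f_j(x).
Since both observations come from the same component, the likelihood for component k is f_k(x₁)·f_k(x₂).
  p_I = [1.22·e^(−1.22·0.8) = 1.22·e^(−0.9760) = 0.459715] × [0.459715] = 0.211338
  p_II = [2.01·e^(−2.01·0.8) = 2.01·e^(−1.6080) = 0.402578] × [0.402578] = 0.162069
Weight by the priors:
  w_I·p_I = 0.57 × 0.211338 = 0.120462
  w_II·p_II = 0.43 × 0.162069 = 0.0696898
Sum: 0.120462 + 0.0696898 = 0.190152
So the posterior for Subpopulation II is 0.0696898 / 0.190152 ≈ 0.3665.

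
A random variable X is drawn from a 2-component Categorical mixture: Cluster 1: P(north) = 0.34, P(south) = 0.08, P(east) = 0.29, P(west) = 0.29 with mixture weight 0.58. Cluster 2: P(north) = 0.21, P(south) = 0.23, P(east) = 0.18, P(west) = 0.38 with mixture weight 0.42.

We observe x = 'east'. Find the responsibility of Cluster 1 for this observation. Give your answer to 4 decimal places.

0.6899

By Bayes' theorem, P(k | x) = π_k f_k(x) / Σ_j π_j f_j(x).
Component likelihoods at x = 'east':
  p_1 = P(east | comp) = 0.29
  p_2 = P(east | comp) = 0.18
Unnormalised posteriors:
  π_1·p_1 = 0.58 × 0.29 = 0.1682
  π_2·p_2 = 0.42 × 0.18 = 0.0756
Marginal: 0.1682 + 0.0756 = 0.2438
P(Cluster 1 | data) = 0.1682 / 0.2438 ≈ 0.6899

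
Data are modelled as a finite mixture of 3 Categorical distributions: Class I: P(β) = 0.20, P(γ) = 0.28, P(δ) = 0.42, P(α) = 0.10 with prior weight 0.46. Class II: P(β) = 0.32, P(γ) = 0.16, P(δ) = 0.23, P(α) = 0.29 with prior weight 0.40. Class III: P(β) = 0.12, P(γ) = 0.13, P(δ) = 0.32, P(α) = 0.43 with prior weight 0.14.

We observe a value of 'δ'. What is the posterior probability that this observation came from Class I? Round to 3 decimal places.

Apply Bayes' rule: the posterior for each component is proportional to its prior times its likelihood at x.
Categorical probabilities:
  f_I = P(δ | comp) = 0.42
  f_II = P(δ | comp) = 0.23
  f_III = P(δ | comp) = 0.32
Prior × likelihood for each component:
  π_I·f_I = 0.46 × 0.42 = 0.1932
  π_II·f_II = 0.40 × 0.23 = 0.092
  π_III·f_III = 0.14 × 0.32 = 0.0448
Normaliser: 0.1932 + 0.092 + 0.0448 = 0.33
P(Class I | data) ≈ 0.585

0.585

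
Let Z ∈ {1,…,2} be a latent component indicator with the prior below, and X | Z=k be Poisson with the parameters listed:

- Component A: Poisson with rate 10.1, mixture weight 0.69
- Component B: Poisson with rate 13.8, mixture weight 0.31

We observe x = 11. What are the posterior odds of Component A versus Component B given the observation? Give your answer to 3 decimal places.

2.906

Posterior odds = (P(Z=i) f_i(x)) / (P(Z=j) f_j(x)); the normalising sum cancels.
Component likelihoods at x = 11:
  f_A = e^(−10.1)·10.1^11/11! = 0.114817
  f_B = e^(−13.8)·13.8^11/11! = 0.0879529
Posterior odds = (P(Z=A)·f_A) / (P(Z=B)·f_B) = (0.69·0.114817) / (0.31·0.0879529) = 0.0792235 / 0.0272654 ≈ 2.906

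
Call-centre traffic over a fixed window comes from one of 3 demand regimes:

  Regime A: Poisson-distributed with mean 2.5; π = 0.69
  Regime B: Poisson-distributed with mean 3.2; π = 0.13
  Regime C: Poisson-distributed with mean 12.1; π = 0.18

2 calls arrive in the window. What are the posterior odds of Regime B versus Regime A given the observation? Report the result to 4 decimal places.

Only the two components matter; the odds are (π_i f_i(x)) / (π_j f_j(x)).
Evaluate each component's likelihood at the observed value:
  f_A = e^(−2.5)·2.5^2/2! = 0.256516
  f_B = e^(−3.2)·3.2^2/2! = 0.208702
  f_C = e^(−12.1)·12.1^2/2! = 0.000406984
Odds = (0.13/0.69) × (0.208702/0.256516) = 0.188406 × 0.813605 ≈ 0.1533

0.1533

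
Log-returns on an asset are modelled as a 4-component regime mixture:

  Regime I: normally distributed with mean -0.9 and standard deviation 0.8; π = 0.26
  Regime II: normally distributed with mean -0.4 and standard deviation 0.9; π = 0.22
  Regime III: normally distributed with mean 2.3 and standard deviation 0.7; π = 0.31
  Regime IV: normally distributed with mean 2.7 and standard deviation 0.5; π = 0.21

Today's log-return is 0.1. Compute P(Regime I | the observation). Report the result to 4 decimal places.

0.4117

Apply Bayes' rule: the posterior for each component is proportional to its prior times its likelihood at x.
Normal densities:
  L_I = (1/(0.8·√(2π)))·exp(−(0.1−-0.9)²/(2·0.8²)) = 0.498678·exp(-0.78125) = 0.228311
  L_II = (1/(0.9·√(2π)))·exp(−(0.1−-0.4)²/(2·0.9²)) = 0.443269·exp(-0.15432) = 0.37988
  L_III = (1/(0.7·√(2π)))·exp(−(0.1−2.3)²/(2·0.7²)) = 0.569918·exp(-4.93878) = 0.00408253
  L_IV = (1/(0.5·√(2π)))·exp(−(0.1−2.7)²/(2·0.5²)) = 0.797885·exp(-13.52000) = 1.07221e-06
Prior × likelihood for each component:
  w_I·L_I = 0.26 × 0.228311 = 0.059361
  w_II·L_II = 0.22 × 0.37988 = 0.0835737
  w_III·L_III = 0.31 × 0.00408253 = 0.00126558
  w_IV·L_IV = 0.21 × 1.07221e-06 = 2.25163e-07
Evidence: 0.059361 + 0.0835737 + 0.00126558 + 2.25163e-07 = 0.1442
So the posterior for Regime I is 0.059361 / 0.1442 ≈ 0.4117.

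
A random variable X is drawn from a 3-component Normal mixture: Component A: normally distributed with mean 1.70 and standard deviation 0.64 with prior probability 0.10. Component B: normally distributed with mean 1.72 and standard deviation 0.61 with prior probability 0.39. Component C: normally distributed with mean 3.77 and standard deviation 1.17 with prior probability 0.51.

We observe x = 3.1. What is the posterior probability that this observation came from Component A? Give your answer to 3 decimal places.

Posterior ∝ prior × likelihood, so P(k | x) ∝ P(Z=k) f_k(x); normalise over all components.
Evaluate each component's likelihood at the observed value:
  f_A = 0.0569701
  f_B = 0.0506087
  f_C = 0.289411
Multiply by the mixture weights:
  P(Z=A)·f_A = 0.10 × 0.0569701 = 0.00569701
  P(Z=B)·f_B = 0.39 × 0.0506087 = 0.0197374
  P(Z=C)·f_C = 0.51 × 0.289411 = 0.1476
Evidence: 0.00569701 + 0.0197374 + 0.1476 = 0.173034
P(Component A | 3.1) ≈ 0.033

0.033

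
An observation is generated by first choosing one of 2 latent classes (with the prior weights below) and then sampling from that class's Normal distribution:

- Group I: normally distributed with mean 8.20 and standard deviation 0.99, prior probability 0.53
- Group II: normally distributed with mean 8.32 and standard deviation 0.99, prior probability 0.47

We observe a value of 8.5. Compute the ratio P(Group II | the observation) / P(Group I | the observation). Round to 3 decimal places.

Posterior odds = (π_i f_i(x)) / (π_j f_j(x)); the normalising sum cancels.
Normal densities:
  f_I = (1/(0.99·√(2π)))·exp(−(8.5−8.20)²/(2·0.99²)) = 0.402972·exp(-0.04591) = 0.384888
  f_II = (1/(0.99·√(2π)))·exp(−(8.5−8.32)²/(2·0.99²)) = 0.402972·exp(-0.01653) = 0.396366
0.186292 / 0.203991 ≈ 0.913

0.913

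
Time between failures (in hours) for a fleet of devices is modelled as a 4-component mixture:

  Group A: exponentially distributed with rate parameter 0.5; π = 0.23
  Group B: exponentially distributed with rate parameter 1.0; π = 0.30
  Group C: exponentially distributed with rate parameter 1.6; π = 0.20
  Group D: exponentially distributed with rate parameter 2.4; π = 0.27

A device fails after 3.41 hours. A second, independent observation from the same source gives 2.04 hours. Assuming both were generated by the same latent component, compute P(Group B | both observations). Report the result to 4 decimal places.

The responsibility of component k is π_k f_k(x) divided by Σ_j π_j f_j(x).
Since both observations come from the same component, the likelihood for component k is f_k(x₁)·f_k(x₂).
  f_A = [0.5·e^(−0.5·3.41) = 0.5·e^(−1.7050) = 0.0908862] × [0.180297] = 0.0163866
  f_B = [1.0·e^(−1.0·3.41) = 1.0·e^(−3.4100) = 0.0330412] × [0.130029] = 0.0042963
  f_C = [1.6·e^(−1.6·3.41) = 1.6·e^(−5.4560) = 0.00683297] × [0.0611762] = 0.000418015
  f_D = [2.4·e^(−2.4·3.41) = 2.4·e^(−8.1840) = 0.0006698] × [0.0179434] = 1.20185e-05
Weight by the priors:
  π_A·f_A = 0.23 × 0.0163866 = 0.00376891
  π_B·f_B = 0.30 × 0.0042963 = 0.00128889
  π_C·f_C = 0.20 × 0.000418015 = 8.3603e-05
  π_D·f_D = 0.27 × 1.20185e-05 = 3.245e-06
Denominator: 0.00376891 + 0.00128889 + 8.3603e-05 + 3.245e-06 = 0.00514465
So the posterior for Group B is 0.00128889 / 0.00514465 ≈ 0.2505.

0.2505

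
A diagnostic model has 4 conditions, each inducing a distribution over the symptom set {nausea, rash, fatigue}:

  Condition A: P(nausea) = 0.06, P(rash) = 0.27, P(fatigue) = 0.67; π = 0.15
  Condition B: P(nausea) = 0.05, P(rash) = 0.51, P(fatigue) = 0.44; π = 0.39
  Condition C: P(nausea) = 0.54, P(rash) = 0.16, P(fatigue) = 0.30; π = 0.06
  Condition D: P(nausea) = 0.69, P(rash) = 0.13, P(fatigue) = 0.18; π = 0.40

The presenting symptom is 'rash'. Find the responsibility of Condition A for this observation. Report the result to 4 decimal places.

0.1346

The responsibility of component k is P(Z=k) f_k(x) divided by Σ_j P(Z=j) f_j(x).
Component likelihoods at x = 'rash':
  f_A = P(rash | comp) = 0.27
  f_B = P(rash | comp) = 0.51
  f_C = P(rash | comp) = 0.16
  f_D = P(rash | comp) = 0.13
Multiply by the mixture weights:
  P(Z=A)·f_A = 0.15 × 0.27 = 0.0405
  P(Z=B)·f_B = 0.39 × 0.51 = 0.1989
  P(Z=C)·f_C = 0.06 × 0.16 = 0.0096
  P(Z=D)·f_D = 0.40 × 0.13 = 0.052
Normaliser: 0.0405 + 0.1989 + 0.0096 + 0.052 = 0.301
Responsibility of Condition A: 0.0405 / 0.301 ≈ 0.1346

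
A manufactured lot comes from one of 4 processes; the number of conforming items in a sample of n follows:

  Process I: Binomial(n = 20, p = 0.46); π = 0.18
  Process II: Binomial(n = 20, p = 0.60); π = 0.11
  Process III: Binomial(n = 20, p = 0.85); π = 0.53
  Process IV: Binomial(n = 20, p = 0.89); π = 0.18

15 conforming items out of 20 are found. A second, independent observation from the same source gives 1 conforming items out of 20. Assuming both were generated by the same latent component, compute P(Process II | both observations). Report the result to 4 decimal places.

0.0310

P(component k | x) = π_k·f_k(x) / marginal(x), where marginal(x) = Σ_j π_j·f_j(x).
Since both observations come from the same component, the likelihood for component k is f_k(x₁)·f_k(x₂).
  p_I = [C(20,15)·0.46^15·0.54^5 = 15504·8.7371e-06·0.0459165 = 0.00621985] × [7.57302e-05] = 4.71031e-07
  p_II = [C(20,15)·0.60^15·0.40^5 = 15504·0.000470185·0.01024 = 0.074647] × [3.29853e-07] = 2.46226e-08
  p_III = [C(20,15)·0.85^15·0.15^5 = 15504·0.0873542·7.59375e-05 = 0.102845] × [3.76862e-15] = 3.87585e-16
  p_IV = [C(20,15)·0.89^15·0.11^5 = 15504·0.174121·1.61051e-05 = 0.0434768] × [1.08863e-17] = 4.73302e-19
Unnormalised posteriors:
  π_I·p_I = 0.18 × 4.71031e-07 = 8.47855e-08
  π_II·p_II = 0.11 × 2.46226e-08 = 2.70848e-09
  π_III·p_III = 0.53 × 3.87585e-16 = 2.0542e-16
  π_IV·p_IV = 0.18 × 4.73302e-19 = 8.51944e-20
Sum: 8.47855e-08 + 2.70848e-09 + 2.0542e-16 + 8.51944e-20 = 8.7494e-08
P(Process II | x₁,x₂) ≈ 0.0310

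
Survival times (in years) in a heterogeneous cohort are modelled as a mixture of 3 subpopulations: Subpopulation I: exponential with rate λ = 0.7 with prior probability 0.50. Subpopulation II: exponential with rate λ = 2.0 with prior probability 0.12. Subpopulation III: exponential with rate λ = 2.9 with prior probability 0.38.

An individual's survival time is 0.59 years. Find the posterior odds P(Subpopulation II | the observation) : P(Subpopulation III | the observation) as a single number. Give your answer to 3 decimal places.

The posterior odds equal the prior odds times the likelihood ratio: (π_i/π_j)·(f_i(x)/f_j(x)).
Component likelihoods at x = 0.59 years:
  p_I = 0.463164
  p_II = 0.614557
  p_III = 0.523987
Odds = (0.12/0.38) × (0.614557/0.523987) = 0.315789 × 1.17285 ≈ 0.370

0.370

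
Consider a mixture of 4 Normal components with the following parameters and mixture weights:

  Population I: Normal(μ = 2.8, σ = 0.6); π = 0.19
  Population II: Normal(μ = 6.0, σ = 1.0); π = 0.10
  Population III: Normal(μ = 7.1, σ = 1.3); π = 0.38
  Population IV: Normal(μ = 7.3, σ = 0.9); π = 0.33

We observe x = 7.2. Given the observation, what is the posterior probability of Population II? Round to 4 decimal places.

The responsibility of component k is π_k f_k(x) divided by Σ_j π_j f_j(x).
Evaluate each component's likelihood at the observed value:
  p_I = (1/(0.6·√(2π)))·exp(−(7.2−2.8)²/(2·0.6²)) = 0.664904·exp(-26.88889) = 1.39657e-12
  p_II = (1/(1.0·√(2π)))·exp(−(7.2−6.0)²/(2·1.0²)) = 0.398942·exp(-0.72000) = 0.194186
  p_III = (1/(1.3·√(2π)))·exp(−(7.2−7.1)²/(2·1.3²)) = 0.306879·exp(-0.00296) = 0.305972
  p_IV = (1/(0.9·√(2π)))·exp(−(7.2−7.3)²/(2·0.9²)) = 0.443269·exp(-0.00617) = 0.440541
Unnormalised posteriors:
  π_I·p_I = 0.19 × 1.39657e-12 = 2.65348e-13
  π_II·p_II = 0.10 × 0.194186 = 0.0194186
  π_III·p_III = 0.38 × 0.305972 = 0.116269
  π_IV·p_IV = 0.33 × 0.440541 = 0.145379
Denominator: 2.65348e-13 + 0.0194186 + 0.116269 + 0.145379 = 0.281067
So the posterior for Population II is 0.0194186 / 0.281067 ≈ 0.0691.

0.0691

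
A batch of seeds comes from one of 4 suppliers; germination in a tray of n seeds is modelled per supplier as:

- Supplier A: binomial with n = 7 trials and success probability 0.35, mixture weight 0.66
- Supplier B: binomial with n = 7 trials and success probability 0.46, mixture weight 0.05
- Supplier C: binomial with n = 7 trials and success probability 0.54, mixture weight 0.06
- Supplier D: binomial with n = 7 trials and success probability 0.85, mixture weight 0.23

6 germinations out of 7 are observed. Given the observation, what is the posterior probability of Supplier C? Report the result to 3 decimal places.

P(component k | x) = w_k·f_k(x) / marginal(x), where marginal(x) = Σ_j w_j·f_j(x).
Evaluate each component's likelihood at the observed value:
  p_A = 0.00836411
  p_B = 0.0358128
  p_C = 0.0798396
  p_D = 0.396007
Unnormalised posteriors:
  w_A·p_A = 0.66 × 0.00836411 = 0.00552031
  w_B·p_B = 0.05 × 0.0358128 = 0.00179064
  w_C·p_C = 0.06 × 0.0798396 = 0.00479038
  w_D·p_D = 0.23 × 0.396007 = 0.0910816
Denominator: 0.00552031 + 0.00179064 + 0.00479038 + 0.0910816 = 0.103183
So the posterior for Supplier C is 0.00479038 / 0.103183 ≈ 0.046.

0.046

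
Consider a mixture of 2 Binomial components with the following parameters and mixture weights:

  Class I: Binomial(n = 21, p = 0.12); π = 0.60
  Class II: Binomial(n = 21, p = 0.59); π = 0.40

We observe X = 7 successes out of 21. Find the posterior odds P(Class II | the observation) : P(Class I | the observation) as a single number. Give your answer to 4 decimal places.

1.0515

Only the two components matter; the odds are (P(Z=i) f_i(x)) / (P(Z=j) f_j(x)).
Component likelihoods at x = 7 successes out of 21:
  f_I = C(21,7)·0.12^7·0.88^14 = 116280·3.58318e-07·0.167016 = 0.00695875
  f_II = C(21,7)·0.59^7·0.41^14 = 116280·0.0248865·3.79292e-06 = 0.010976
0.00439039 / 0.00417525 ≈ 1.0515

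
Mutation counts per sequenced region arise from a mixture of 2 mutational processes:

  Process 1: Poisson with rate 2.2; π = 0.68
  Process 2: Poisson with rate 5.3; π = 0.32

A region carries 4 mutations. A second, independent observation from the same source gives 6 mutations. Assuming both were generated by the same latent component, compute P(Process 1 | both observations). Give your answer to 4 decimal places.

0.1372

Apply Bayes' rule: the posterior for each component is proportional to its prior times its likelihood at x.
Since both observations come from the same component, the likelihood for component k is f_k(x₁)·f_k(x₂).
  p_1 = [e^(−2.2)·2.2^4/4! = 0.108151] × [0.0174484] = 0.00188707
  p_2 = [e^(−5.3)·5.3^4/4! = 0.164109] × [0.15366] = 0.025217
Unnormalised posteriors:
  w_1·p_1 = 0.68 × 0.00188707 = 0.00128321
  w_2·p_2 = 0.32 × 0.025217 = 0.00806944
Denominator: 0.00128321 + 0.00806944 = 0.00935265
So the posterior for Process 1 is 0.00128321 / 0.00935265 ≈ 0.1372.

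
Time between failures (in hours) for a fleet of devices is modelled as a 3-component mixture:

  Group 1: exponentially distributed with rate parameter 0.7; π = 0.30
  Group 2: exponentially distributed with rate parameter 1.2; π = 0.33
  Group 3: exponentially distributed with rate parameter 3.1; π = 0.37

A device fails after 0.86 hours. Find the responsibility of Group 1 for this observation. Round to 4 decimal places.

The responsibility of component k is π_k f_k(x) divided by Σ_j π_j f_j(x).
Exponential densities:
  f_1 = 0.7·e^(−0.7·0.86) = 0.7·e^(−0.6020) = 0.383401
  f_2 = 1.2·e^(−1.2·0.86) = 1.2·e^(−1.0320) = 0.427552
  f_3 = 3.1·e^(−3.1·0.86) = 3.1·e^(−2.6660) = 0.215542
Multiply by the mixture weights:
  π_1·f_1 = 0.30 × 0.383401 = 0.11502
  π_2·f_2 = 0.33 × 0.427552 = 0.141092
  π_3·f_3 = 0.37 × 0.215542 = 0.0797507
Marginal: 0.11502 + 0.141092 + 0.0797507 = 0.335863
P(Group 1 | x) = 0.11502 / 0.335863 ≈ 0.3425

0.3425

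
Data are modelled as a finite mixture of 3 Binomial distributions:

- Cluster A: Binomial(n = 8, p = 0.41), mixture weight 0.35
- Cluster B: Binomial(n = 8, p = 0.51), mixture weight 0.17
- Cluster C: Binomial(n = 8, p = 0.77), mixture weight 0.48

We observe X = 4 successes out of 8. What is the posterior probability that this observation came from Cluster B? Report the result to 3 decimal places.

The responsibility of component k is π_k f_k(x) divided by Σ_j π_j f_j(x).
Component likelihoods at x = 4 successes out of 8:
  p_A = 0.239685
  p_B = 0.273
  p_C = 0.0688608
Weight by the priors:
  π_A·p_A = 0.35 × 0.239685 = 0.0838899
  π_B·p_B = 0.17 × 0.273 = 0.04641
  π_C·p_C = 0.48 × 0.0688608 = 0.0330532
Sum: 0.0838899 + 0.04641 + 0.0330532 = 0.163353
So the posterior for Cluster B is 0.04641 / 0.163353 ≈ 0.284.

0.284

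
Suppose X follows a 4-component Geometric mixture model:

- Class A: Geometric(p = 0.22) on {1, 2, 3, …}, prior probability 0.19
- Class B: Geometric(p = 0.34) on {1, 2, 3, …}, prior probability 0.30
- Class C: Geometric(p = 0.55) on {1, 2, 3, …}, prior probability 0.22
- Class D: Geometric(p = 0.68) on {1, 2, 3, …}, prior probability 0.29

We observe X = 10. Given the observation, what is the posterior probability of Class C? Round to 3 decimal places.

Posterior ∝ prior × likelihood, so P(k | x) ∝ π_k f_k(x); normalise over all components.
Geometric probabilities:
  p_A = 0.0235112
  p_B = 0.00807931
  p_C = 0.000416174
  p_D = 2.39254e-05
Unnormalised posteriors:
  π_A·p_A = 0.19 × 0.0235112 = 0.00446712
  π_B·p_B = 0.30 × 0.00807931 = 0.00242379
  π_C·p_C = 0.22 × 0.000416174 = 9.15584e-05
  π_D·p_D = 0.29 × 2.39254e-05 = 6.93836e-06
Sum: 0.00446712 + 0.00242379 + 9.15584e-05 + 6.93836e-06 = 0.00698941
P(Class C | the observation) = 9.15584e-05 / 0.00698941 ≈ 0.013

0.013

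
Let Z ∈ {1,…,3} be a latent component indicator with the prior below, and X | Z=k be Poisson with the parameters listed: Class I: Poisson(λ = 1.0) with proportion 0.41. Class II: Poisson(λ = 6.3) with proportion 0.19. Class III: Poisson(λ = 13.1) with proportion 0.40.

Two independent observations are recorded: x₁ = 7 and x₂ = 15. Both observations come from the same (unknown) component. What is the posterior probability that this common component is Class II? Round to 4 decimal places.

0.0373

P(component k | x) = π_k·f_k(x) / marginal(x), where marginal(x) = Σ_j π_j·f_j(x).
Since both observations come from the same component, the likelihood for component k is f_k(x₁)·f_k(x₂).
  L_I = [7.2992e-05] × [2.81323e-13] = 2.05343e-17
  L_II = [0.143515] × [0.00137263] = 0.000196993
  L_III = [0.0268665] × [0.0898074] = 0.00241281
Prior × likelihood for each component:
  π_I·L_I = 0.41 × 2.05343e-17 = 8.41908e-18
  π_II·L_II = 0.19 × 0.000196993 = 3.74287e-05
  π_III·L_III = 0.40 × 0.00241281 = 0.000965124
Evidence: 8.41908e-18 + 3.74287e-05 + 0.000965124 = 0.00100255
P(Class II | x) ≈ 0.0373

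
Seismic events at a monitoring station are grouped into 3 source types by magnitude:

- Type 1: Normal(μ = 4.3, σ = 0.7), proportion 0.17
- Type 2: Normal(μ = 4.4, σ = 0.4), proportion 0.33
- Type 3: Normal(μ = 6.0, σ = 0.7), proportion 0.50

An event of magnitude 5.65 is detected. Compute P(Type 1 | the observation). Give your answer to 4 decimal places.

0.0561

By Bayes' theorem, P(k | x) = P(Z=k) f_k(x) / Σ_j P(Z=j) f_j(x).
Normal densities:
  p_1 = 0.0887477
  p_2 = 0.00755565
  p_3 = 0.50295
Prior × likelihood for each component:
  P(Z=1)·p_1 = 0.17 × 0.0887477 = 0.0150871
  P(Z=2)·p_2 = 0.33 × 0.00755565 = 0.00249336
  P(Z=3)·p_3 = 0.50 × 0.50295 = 0.251475
Sum: 0.0150871 + 0.00249336 + 0.251475 = 0.269056
P(Type 1 | 5.65) ≈ 0.0561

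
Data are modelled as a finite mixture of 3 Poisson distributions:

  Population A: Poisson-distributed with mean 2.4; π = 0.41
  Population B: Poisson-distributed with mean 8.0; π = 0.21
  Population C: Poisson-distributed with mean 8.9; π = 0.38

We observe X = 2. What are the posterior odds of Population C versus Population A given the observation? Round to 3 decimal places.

The posterior odds equal the prior odds times the likelihood ratio: (π_i/π_j)·(f_i(x)/f_j(x)).
Component likelihoods at x = 2:
  f_A = 0.261268
  f_B = 0.0107348
  f_C = 0.00540168
Odds = (0.38/0.41) × (0.00540168/0.261268) = 0.926829 × 0.0206749 ≈ 0.019

0.019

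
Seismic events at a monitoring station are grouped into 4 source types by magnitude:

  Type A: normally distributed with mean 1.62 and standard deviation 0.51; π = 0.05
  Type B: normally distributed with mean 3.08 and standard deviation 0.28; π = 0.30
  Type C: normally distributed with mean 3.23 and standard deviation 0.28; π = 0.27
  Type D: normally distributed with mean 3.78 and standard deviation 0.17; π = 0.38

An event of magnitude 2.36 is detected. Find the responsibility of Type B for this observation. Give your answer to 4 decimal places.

Apply Bayes' rule: the posterior for each component is proportional to its prior times its likelihood at x.
Normal densities:
  p_A = 0.273005
  p_B = 0.0522302
  p_C = 0.0114114
  p_D = 1.65861e-15
Weight by the priors:
  P(Z=A)·p_A = 0.05 × 0.273005 = 0.0136502
  P(Z=B)·p_B = 0.30 × 0.0522302 = 0.015669
  P(Z=C)·p_C = 0.27 × 0.0114114 = 0.00308108
  P(Z=D)·p_D = 0.38 × 1.65861e-15 = 6.30273e-16
Normaliser: 0.0136502 + 0.015669 + 0.00308108 + 6.30273e-16 = 0.0324004
P(Type B | the observation) ≈ 0.4836

0.4836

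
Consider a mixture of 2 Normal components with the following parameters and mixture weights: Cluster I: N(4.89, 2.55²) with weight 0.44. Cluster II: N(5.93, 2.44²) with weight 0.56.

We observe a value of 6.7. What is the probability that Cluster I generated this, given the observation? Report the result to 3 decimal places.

0.381

P(component k | x) = P(Z=k)·f_k(x) / marginal(x), where marginal(x) = Σ_j P(Z=j)·f_j(x).
Component likelihoods at x = 6.7:
  L_I = (1/(2.55·√(2π)))·exp(−(6.7−4.89)²/(2·2.55²)) = 0.156448·exp(-0.25191) = 0.121609
  L_II = (1/(2.44·√(2π)))·exp(−(6.7−5.93)²/(2·2.44²)) = 0.163501·exp(-0.04979) = 0.155559
Prior × likelihood for each component:
  P(Z=I)·L_I = 0.44 × 0.121609 = 0.053508
  P(Z=II)·L_II = 0.56 × 0.155559 = 0.0871131
Normaliser: 0.053508 + 0.0871131 = 0.140621
Responsibility of Cluster I: 0.053508 / 0.140621 ≈ 0.381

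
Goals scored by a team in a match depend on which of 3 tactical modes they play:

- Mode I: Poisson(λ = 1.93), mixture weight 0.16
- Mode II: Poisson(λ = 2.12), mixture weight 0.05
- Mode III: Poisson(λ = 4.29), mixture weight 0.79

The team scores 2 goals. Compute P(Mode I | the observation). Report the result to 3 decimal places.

0.277

P(component k | x) = P(Z=k)·f_k(x) / marginal(x), where marginal(x) = Σ_j P(Z=j)·f_j(x).
Evaluate each component's likelihood at the observed value:
  L_I = e^(−1.93)·1.93^2/2! = 0.270331
  L_II = e^(−2.12)·2.12^2/2! = 0.269735
  L_III = e^(−4.29)·4.29^2/2! = 0.126113
Weight by the priors:
  P(Z=I)·L_I = 0.16 × 0.270331 = 0.043253
  P(Z=II)·L_II = 0.05 × 0.269735 = 0.0134868
  P(Z=III)·L_III = 0.79 × 0.126113 = 0.0996296
Marginal: 0.043253 + 0.0134868 + 0.0996296 = 0.156369
Responsibility of Mode I: 0.043253 / 0.156369 ≈ 0.277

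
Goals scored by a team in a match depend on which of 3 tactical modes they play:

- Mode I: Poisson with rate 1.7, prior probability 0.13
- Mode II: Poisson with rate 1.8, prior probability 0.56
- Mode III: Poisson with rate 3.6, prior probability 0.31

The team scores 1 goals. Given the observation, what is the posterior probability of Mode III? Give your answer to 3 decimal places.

Apply Bayes' rule: the posterior for each component is proportional to its prior times its likelihood at x.
Evaluate each component's likelihood at the observed value:
  f_I = e^(−1.7)·1.7^1/1! = 0.310562
  f_II = e^(−1.8)·1.8^1/1! = 0.297538
  f_III = e^(−3.6)·3.6^1/1! = 0.0983654
Weight by the priors:
  P(Z=I)·f_I = 0.13 × 0.310562 = 0.0403731
  P(Z=II)·f_II = 0.56 × 0.297538 = 0.166621
  P(Z=III)·f_III = 0.31 × 0.0983654 = 0.0304933
Evidence: 0.0403731 + 0.166621 + 0.0304933 = 0.237488
So the posterior for Mode III is 0.0304933 / 0.237488 ≈ 0.128.

0.128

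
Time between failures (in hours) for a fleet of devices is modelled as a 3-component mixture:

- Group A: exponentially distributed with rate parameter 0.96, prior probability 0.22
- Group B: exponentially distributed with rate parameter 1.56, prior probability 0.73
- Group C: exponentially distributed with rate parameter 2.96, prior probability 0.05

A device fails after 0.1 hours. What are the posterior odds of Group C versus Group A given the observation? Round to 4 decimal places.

Posterior odds = (w_i f_i(x)) / (w_j f_j(x)); the normalising sum cancels.
Evaluate each component's likelihood at the observed value:
  p_A = 0.96·e^(−0.96·0.1) = 0.96·e^(−0.0960) = 0.872125
  p_B = 1.56·e^(−1.56·0.1) = 1.56·e^(−0.1560) = 1.33467
  p_C = 2.96·e^(−2.96·0.1) = 2.96·e^(−0.2960) = 2.20161
0.110081 / 0.191868 ≈ 0.5737

0.5737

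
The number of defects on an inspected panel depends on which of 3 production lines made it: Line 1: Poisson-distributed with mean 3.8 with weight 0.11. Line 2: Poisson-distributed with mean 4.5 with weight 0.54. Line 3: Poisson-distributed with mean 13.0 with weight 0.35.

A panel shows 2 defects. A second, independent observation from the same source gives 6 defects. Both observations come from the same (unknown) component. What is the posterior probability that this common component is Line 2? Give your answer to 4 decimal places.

The responsibility of component k is w_k f_k(x) divided by Σ_j w_j f_j(x).
Since both observations come from the same component, the likelihood for component k is f_k(x₁)·f_k(x₂).
  f_1 = [0.161517] × [0.0935513] = 0.0151101
  f_2 = [0.112479] × [0.12812] = 0.0144108
  f_3 = [0.000190998] × [0.015153] = 2.8942e-06
Unnormalised posteriors:
  w_1·f_1 = 0.11 × 0.0151101 = 0.00166211
  w_2·f_2 = 0.54 × 0.0144108 = 0.00778182
  w_3·f_3 = 0.35 × 2.8942e-06 = 1.01297e-06
Evidence: 0.00166211 + 0.00778182 + 1.01297e-06 = 0.00944494
So the posterior for Line 2 is 0.00778182 / 0.00944494 ≈ 0.8239.

0.8239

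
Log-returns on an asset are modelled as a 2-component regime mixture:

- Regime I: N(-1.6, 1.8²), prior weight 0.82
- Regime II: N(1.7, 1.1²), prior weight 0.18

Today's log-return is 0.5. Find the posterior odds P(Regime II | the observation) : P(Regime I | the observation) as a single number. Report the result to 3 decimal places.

Posterior odds = (P(Z=i) f_i(x)) / (P(Z=j) f_j(x)); the normalising sum cancels.
Evaluate each component's likelihood at the observed value:
  L_I = 0.112221
  L_II = 0.20003
Odds = (0.18/0.82) × (0.20003/0.112221) = 0.219512 × 1.78245 ≈ 0.391

0.391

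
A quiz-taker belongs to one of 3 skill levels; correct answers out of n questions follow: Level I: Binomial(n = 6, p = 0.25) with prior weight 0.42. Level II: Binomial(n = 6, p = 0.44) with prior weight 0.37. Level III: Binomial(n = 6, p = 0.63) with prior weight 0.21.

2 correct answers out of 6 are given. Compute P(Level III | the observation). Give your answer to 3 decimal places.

0.092

Apply Bayes' rule: the posterior for each component is proportional to its prior times its likelihood at x.
Evaluate each component's likelihood at the observed value:
  p_I = C(6,2)·0.25^2·0.75^4 = 15·0.0625·0.316406 = 0.296631
  p_II = C(6,2)·0.44^2·0.56^4 = 15·0.1936·0.098345 = 0.285594
  p_III = C(6,2)·0.63^2·0.37^4 = 15·0.3969·0.0187416 = 0.111578
Multiply by the mixture weights:
  P(Z=I)·p_I = 0.42 × 0.296631 = 0.124585
  P(Z=II)·p_II = 0.37 × 0.285594 = 0.10567
  P(Z=III)·p_III = 0.21 × 0.111578 = 0.0234314
Marginal: 0.124585 + 0.10567 + 0.0234314 = 0.253686
So the posterior for Level III is 0.0234314 / 0.253686 ≈ 0.092.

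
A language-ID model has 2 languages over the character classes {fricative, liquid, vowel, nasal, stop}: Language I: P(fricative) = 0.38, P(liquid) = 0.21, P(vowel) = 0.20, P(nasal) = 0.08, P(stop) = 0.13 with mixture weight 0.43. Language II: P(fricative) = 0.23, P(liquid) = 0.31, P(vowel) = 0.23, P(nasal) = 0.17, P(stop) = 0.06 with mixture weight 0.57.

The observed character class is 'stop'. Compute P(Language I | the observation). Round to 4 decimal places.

The responsibility of component k is w_k f_k(x) divided by Σ_j w_j f_j(x).
Evaluate each component's likelihood at the observed value:
  p_I = P(stop | comp) = 0.13
  p_II = P(stop | comp) = 0.06
Prior × likelihood for each component:
  w_I·p_I = 0.43 × 0.13 = 0.0559
  w_II·p_II = 0.57 × 0.06 = 0.0342
Normaliser: 0.0559 + 0.0342 = 0.0901
Responsibility of Language I: 0.0559 / 0.0901 ≈ 0.6204

0.6204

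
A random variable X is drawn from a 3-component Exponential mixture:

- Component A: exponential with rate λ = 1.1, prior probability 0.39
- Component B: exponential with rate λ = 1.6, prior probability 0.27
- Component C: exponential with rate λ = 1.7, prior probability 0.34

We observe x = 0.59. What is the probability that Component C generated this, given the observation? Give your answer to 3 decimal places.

0.351

Apply Bayes' rule: the posterior for each component is proportional to its prior times its likelihood at x.
Evaluate each component's likelihood at the observed value:
  L_A = 1.1·e^(−1.1·0.59) = 1.1·e^(−0.6490) = 0.574825
  L_B = 1.6·e^(−1.6·0.59) = 1.6·e^(−0.9440) = 0.62251
  L_C = 1.7·e^(−1.7·0.59) = 1.7·e^(−1.0030) = 0.623522
Unnormalised posteriors:
  π_A·L_A = 0.39 × 0.574825 = 0.224182
  π_B·L_B = 0.27 × 0.62251 = 0.168078
  π_C·L_C = 0.34 × 0.623522 = 0.211997
Denominator: 0.224182 + 0.168078 + 0.211997 = 0.604257
P(Component C | data) = 0.211997 / 0.604257 ≈ 0.351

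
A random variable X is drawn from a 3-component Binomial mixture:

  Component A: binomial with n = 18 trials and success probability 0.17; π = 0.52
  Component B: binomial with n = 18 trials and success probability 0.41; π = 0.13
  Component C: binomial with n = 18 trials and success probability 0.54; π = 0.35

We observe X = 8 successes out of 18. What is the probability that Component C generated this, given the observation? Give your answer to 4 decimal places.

By Bayes' theorem, P(k | x) = π_k f_k(x) / Σ_j π_j f_j(x).
Component likelihoods at x = 8 successes out of 18:
  f_A = 0.0047362
  f_B = 0.178586
  f_C = 0.13421
Unnormalised posteriors:
  π_A·f_A = 0.52 × 0.0047362 = 0.00246282
  π_B·f_B = 0.13 × 0.178586 = 0.0232162
  π_C·f_C = 0.35 × 0.13421 = 0.0469736
Normaliser: 0.00246282 + 0.0232162 + 0.0469736 = 0.0726527
P(Component C | the observation) = 0.0469736 / 0.0726527 ≈ 0.6466

0.6466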